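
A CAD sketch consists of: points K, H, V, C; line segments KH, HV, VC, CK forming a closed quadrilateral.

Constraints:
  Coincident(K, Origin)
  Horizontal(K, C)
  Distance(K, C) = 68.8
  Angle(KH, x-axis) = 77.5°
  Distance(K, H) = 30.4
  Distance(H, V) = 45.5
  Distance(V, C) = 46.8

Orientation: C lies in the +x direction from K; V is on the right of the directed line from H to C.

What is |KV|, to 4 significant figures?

26.78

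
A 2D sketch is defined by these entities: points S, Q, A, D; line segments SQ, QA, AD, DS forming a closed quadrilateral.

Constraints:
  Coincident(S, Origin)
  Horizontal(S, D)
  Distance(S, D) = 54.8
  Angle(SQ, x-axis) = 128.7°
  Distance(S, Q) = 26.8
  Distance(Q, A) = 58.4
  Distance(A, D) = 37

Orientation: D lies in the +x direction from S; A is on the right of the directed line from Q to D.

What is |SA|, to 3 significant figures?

31.9

Checks: SQ at 128.7° ✓; |QA| = 58.40 ✓; |AD| = 37.00 ✓.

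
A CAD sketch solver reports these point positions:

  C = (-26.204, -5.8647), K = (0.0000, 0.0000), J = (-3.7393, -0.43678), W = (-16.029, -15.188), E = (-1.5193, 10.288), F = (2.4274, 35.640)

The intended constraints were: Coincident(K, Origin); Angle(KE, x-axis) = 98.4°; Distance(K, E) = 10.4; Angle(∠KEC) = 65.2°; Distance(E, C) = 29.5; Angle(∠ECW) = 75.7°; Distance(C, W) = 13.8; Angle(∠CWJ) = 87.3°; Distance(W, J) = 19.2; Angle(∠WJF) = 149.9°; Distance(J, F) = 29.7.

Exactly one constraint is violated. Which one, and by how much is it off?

Distance(J, F) = 29.7 — off by 6.90.

K = (0.00, 0.00) ✓; KE at 98.40° ✓; |KE| = 10.40 ✓; ∠KEC = 65.20° ✓; |EC| = 29.50 ✓; ∠ECW = 75.70° ✓; |CW| = 13.80 ✓; ∠CWJ = 87.30° ✓; |WJ| = 19.20 ✓; ∠WJF = 149.9° ✓; |JF| = 36.60 ✗.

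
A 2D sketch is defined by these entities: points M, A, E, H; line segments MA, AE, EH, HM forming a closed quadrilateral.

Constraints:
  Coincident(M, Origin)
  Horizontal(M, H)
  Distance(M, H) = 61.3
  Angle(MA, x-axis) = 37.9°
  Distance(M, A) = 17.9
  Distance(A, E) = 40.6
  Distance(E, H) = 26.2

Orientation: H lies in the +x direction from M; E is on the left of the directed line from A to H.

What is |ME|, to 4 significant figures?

57.87

Checks: |AE| = 40.60 ✓; |EH| = 26.20 ✓.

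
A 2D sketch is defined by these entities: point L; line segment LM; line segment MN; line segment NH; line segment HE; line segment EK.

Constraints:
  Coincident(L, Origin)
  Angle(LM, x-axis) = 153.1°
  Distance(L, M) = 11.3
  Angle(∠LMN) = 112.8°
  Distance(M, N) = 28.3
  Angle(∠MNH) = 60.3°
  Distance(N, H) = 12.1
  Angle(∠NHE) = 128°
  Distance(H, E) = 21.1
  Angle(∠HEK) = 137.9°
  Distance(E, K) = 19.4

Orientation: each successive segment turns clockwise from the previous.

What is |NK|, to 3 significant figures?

43.1

L is at the origin; LM runs at 153.1° with length 11.3, so M = (-10.1, 5.11). ∠LMN = 112.8° gives MN at 85.9° from the x-axis; with |MN| = 28.3, N = (-8.05, 33.3). ∠MNH = 60.3° gives NH at -33.8° from the x-axis; with |NH| = 12.1, H = (2.00, 26.6). ∠NHE = 128.0° gives HE at -85.8° from the x-axis; with |HE| = 21.1, E = (3.55, 5.57). ∠HEK = 137.9° gives EK at -128° from the x-axis; with |EK| = 19.4, K = (-8.37, -9.74). Then |NK| = |K − N| = 43.1.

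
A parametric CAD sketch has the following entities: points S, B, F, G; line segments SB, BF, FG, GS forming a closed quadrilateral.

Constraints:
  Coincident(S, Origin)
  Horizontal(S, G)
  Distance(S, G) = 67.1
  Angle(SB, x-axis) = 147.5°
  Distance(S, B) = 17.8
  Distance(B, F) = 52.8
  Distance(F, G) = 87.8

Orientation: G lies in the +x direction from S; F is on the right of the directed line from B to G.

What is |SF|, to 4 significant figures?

43.98

Checks: |BF| = 52.80 ✓; |FG| = 87.80 ✓.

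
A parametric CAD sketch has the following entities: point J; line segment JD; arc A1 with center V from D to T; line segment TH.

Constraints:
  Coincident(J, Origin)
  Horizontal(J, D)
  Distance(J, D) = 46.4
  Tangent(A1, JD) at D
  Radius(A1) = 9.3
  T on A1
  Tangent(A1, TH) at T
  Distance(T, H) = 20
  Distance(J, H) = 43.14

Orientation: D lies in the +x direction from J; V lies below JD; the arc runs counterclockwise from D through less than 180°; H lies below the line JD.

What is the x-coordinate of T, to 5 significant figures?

37.267

J is at the origin; JD is horizontal with |JD| = 46.4 and D on the +x side, so D = (46.400, 0.0000). Since A1 is tangent to JD there, VD ⟂ JD, so V = D + (0, -9.3) = (46.400, -9.3000). Since VT ⟂ TH (tangency), |VH| = √(9.3² + 20.0²) = 22.057 regardless of where T sits on A1. So H lies on both circle(J, 43.14) and circle(V, 22.057); the below-JD intersection is H = (33.495, -27.187). T is the foot of the tangent from H: T = (37.267, -7.5461).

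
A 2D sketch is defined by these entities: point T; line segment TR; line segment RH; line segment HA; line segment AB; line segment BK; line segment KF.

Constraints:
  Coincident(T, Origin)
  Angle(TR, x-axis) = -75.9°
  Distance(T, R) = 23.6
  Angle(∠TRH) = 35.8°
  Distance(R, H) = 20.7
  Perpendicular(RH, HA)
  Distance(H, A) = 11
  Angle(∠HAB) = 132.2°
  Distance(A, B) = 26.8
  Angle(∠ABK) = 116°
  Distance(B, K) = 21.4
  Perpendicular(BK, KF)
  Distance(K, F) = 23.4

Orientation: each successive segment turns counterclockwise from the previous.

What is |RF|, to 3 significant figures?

10.4

T is at the origin; TR runs at -75.9° with length 23.6, so R = (5.75, -22.9). ∠TRH = 35.8° gives RH at 68.3° from the x-axis; with |RH| = 20.7, H = (13.4, -3.66). RH ⟂ HA, so HA runs at 158°; with |HA| = 11.0, A = (3.18, 0.411). ∠HAB = 132.2° gives AB at -154° from the x-axis; with |AB| = 26.8, B = (-20.9, -11.4). ∠ABK = 116.0° gives BK at -89.9° from the x-axis; with |BK| = 21.4, K = (-20.8, -32.8). BK ⟂ KF, so KF runs at 0.100°; with |KF| = 23.4, F = (2.55, -32.7). Then |RF| = |F − R| = 10.4.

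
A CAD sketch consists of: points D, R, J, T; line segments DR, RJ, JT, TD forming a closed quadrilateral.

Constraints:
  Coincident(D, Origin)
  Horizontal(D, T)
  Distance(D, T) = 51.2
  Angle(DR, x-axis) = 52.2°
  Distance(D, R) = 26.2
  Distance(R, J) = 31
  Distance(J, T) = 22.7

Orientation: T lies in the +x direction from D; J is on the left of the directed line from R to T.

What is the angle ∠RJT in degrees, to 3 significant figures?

97.6°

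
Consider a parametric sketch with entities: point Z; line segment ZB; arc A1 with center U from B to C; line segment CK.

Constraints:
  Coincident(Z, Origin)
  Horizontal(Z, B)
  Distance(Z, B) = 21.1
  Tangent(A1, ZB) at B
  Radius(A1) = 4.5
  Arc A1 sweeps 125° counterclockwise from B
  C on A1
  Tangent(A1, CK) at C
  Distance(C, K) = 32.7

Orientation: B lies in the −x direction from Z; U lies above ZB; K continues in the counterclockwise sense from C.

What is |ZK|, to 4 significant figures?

49.55

Z is at the origin; ZB is horizontal with |ZB| = 21.1 and B on the −x side, so B = (-21.10, 0.000). Tangency of A1 to ZB means the radius UB is perpendicular to ZB, so U = B + (0, 4.5) = (-21.10, 4.500). On A1, B sits at bearing -90° from U; a 125° counterclockwise sweep puts C at bearing 35°, so C = U + 4.5·(cos 35°, sin 35°) = (-17.41, 7.081). Since A1 is tangent to CK there, UC ⟂ CK, so CK runs along (−sin 35°, cos 35°); with |CK| = 32.7, K = (-36.17, 33.87). Then |ZK| = |K − Z| = 49.55.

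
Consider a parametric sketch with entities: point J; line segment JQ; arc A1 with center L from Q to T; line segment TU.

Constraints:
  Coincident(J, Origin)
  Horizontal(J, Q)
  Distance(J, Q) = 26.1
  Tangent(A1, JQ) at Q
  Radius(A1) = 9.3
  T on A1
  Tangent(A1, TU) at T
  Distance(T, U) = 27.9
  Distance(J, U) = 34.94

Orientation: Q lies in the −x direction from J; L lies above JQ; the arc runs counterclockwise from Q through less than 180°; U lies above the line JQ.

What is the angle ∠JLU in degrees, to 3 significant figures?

75.4°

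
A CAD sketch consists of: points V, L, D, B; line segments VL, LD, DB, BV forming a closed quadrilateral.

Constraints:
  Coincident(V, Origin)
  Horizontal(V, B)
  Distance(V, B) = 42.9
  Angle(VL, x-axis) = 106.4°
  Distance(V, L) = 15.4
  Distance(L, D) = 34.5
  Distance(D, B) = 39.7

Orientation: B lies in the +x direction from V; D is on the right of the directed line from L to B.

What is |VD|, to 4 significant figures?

19.15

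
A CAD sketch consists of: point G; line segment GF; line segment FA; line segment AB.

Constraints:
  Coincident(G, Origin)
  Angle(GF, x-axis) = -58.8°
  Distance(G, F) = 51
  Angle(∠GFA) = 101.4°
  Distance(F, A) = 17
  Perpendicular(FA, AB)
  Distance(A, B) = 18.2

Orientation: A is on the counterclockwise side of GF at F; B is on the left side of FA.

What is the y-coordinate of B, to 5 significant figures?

-20.741

∠GFA = 101.4°, so FA runs at -58.8° + (180° − 101.4°) = 19.800° from the x-axis; with |FA| = 17.0, A = F + 17.0·(cos 19.800°, sin 19.800°) = (42.414, -37.865). FA is perpendicular to AB; with |AB| = 18.2 on the left of FA, B = A + 18.2·(-0.33874, 0.94088) = (36.249, -20.741). So B.y = -20.741.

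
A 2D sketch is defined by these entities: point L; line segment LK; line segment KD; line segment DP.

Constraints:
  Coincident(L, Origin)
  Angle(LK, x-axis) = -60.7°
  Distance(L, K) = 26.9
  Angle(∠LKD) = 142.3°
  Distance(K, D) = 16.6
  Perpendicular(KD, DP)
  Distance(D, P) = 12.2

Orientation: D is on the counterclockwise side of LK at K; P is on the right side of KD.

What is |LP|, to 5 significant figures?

47.498

L is at the origin; LK runs at -60.7° with length 26.9, so K = 26.9·(cos -60.7°, sin -60.7°) = (13.164, -23.459). ∠LKD = 142.3°, so KD runs at -60.7° + (180° − 142.3°) = -23.000° from the x-axis; with |KD| = 16.6, D = K + 16.6·(cos -23.000°, sin -23.000°) = (28.445, -29.945). The perpendicularity gives DP at right angles to KD; with |DP| = 12.2 on the right of KD, P = D + 12.2·(-0.39073, -0.92050) = (23.678, -41.175). Then |LP| = |P − L| = 47.498.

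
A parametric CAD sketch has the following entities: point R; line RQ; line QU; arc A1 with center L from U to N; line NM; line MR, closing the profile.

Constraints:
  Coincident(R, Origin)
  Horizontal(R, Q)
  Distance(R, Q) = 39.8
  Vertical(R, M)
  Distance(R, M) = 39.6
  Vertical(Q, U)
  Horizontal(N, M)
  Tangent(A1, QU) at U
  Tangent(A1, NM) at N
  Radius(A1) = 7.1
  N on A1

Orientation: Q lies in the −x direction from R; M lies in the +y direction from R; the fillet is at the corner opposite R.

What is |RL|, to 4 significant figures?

46.10

RM is vertical with |RM| = 39.6 and M on the +y side, so M = (0.000, 39.60). The virtual corner opposite R is at (-39.80, 39.60). A1 meets QU tangentially, so LU is at right angles to QU and the tangent condition forces LN to be normal to NM, with radius 7.1, so the center L sits 7.1 in from both sides at L = (-32.70, 32.50). Then |RL| = |L − R| = 46.10.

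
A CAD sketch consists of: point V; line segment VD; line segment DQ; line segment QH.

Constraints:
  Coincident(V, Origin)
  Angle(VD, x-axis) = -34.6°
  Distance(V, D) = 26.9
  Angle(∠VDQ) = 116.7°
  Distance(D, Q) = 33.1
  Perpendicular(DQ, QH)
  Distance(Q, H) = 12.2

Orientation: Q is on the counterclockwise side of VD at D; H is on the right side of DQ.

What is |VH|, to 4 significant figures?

57.92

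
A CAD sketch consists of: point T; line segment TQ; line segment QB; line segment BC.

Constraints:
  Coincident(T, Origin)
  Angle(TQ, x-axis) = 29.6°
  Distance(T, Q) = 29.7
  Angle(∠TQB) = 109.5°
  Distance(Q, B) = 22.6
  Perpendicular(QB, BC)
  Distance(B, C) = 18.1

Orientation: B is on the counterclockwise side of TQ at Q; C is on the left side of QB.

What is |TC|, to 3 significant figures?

34.0

T is at the origin; TQ runs at 29.6° with length 29.7, so Q = 29.7·(cos 29.6°, sin 29.6°) = (25.8, 14.7). ∠TQB = 109.5°, so QB runs at 29.6° + (180° − 109.5°) = 100° from the x-axis; with |QB| = 22.6, B = Q + 22.6·(cos 100°, sin 100°) = (21.9, 36.9). QB is perpendicular to BC; with |BC| = 18.1 on the left of QB, C = B + 18.1·(-0.985, -0.175) = (4.04, 33.7). Then |TC| = |C − T| = 34.0.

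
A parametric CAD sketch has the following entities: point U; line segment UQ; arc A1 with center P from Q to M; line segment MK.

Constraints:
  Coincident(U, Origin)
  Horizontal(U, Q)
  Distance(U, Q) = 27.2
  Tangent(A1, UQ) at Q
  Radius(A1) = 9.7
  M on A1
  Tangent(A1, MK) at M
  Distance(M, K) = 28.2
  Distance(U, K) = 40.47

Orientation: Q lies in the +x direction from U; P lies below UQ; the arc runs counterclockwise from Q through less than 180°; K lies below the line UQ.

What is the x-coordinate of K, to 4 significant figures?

15.80

Checks: |PM| = 9.700 ✓; ∠(PM, MK) = 90.00° ✓; |MK| = 28.20 ✓; |UK| = 40.47 ✓.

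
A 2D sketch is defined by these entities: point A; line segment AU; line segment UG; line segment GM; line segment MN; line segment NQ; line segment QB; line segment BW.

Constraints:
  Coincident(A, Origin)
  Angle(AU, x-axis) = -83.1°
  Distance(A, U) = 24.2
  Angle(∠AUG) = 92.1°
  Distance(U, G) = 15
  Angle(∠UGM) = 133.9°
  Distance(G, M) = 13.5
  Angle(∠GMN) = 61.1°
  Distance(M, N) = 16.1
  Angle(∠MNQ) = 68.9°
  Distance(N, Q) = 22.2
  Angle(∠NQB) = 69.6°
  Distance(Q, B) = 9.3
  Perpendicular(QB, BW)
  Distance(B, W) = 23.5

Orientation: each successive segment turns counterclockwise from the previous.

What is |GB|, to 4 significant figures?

6.035

A is at the origin; AU runs at -83.1° with length 24.2, so U = (2.907, -24.02). ∠AUG = 92.1° gives UG at 4.800° from the x-axis; with |UG| = 15.0, G = (17.85, -22.77). ∠UGM = 133.9° gives GM at 50.90° from the x-axis; with |GM| = 13.5, M = (26.37, -12.29). ∠GMN = 61.1° gives MN at 169.8° from the x-axis; with |MN| = 16.1, N = (10.52, -9.442). ∠MNQ = 68.9° gives NQ at -79.10° from the x-axis; with |NQ| = 22.2, Q = (14.72, -31.24). ∠NQB = 69.6° gives QB at 31.30° from the x-axis; with |QB| = 9.3, B = (22.67, -26.41). Then |GB| = |B − G| = 6.035.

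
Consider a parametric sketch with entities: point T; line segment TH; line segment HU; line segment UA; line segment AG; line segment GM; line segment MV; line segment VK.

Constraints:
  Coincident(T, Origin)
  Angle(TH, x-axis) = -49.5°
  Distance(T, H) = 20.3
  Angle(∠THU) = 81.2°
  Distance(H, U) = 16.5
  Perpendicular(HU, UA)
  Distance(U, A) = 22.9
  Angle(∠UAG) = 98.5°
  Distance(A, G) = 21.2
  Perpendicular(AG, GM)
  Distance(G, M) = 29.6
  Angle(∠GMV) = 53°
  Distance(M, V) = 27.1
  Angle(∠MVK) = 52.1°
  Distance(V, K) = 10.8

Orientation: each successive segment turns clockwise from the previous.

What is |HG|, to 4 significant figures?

26.41

T is at the origin; TH runs at -49.5° with length 20.3, so H = (13.18, -15.44). ∠THU = 81.2° gives HU at -148.3° from the x-axis; with |HU| = 16.5, U = (-0.8546, -24.11). The perpendicularity gives UA at right angles to HU, so UA runs at 121.7°; with |UA| = 22.9, A = (-12.89, -4.623). ∠UAG = 98.5° gives AG at 40.20° from the x-axis; with |AG| = 21.2, G = (3.305, 9.061). Then |HG| = |G − H| = 26.41.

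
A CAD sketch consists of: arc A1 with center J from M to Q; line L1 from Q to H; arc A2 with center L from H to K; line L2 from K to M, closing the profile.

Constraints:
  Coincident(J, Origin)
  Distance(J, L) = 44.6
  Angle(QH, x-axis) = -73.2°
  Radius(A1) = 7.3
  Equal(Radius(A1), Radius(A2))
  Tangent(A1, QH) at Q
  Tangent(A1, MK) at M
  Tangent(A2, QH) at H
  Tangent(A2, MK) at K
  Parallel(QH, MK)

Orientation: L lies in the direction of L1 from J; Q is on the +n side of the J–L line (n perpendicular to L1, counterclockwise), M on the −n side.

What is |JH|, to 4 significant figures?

45.19

The slot axis is L1's direction at -73.2°, so u = (cos -73.2°, sin -73.2°) = (0.2890, -0.9573) and n = (−sin -73.2°, cos -73.2°) = (0.9573, 0.2890). J is at the origin and L lies 44.6 along u from J, so L = 44.6·u = (12.89, -42.70). Tangency of A1 to both parallel lines with radius 7.3 puts Q and M at J ± 7.3·n: Q = (6.988, 2.110), M = (-6.988, -2.110). Equal radii place H and K the same way about L: H = L + 7.3·n = (19.88, -40.59), K = L − 7.3·n = (5.902, -44.81). Then |JH| = |H − J| = 45.19.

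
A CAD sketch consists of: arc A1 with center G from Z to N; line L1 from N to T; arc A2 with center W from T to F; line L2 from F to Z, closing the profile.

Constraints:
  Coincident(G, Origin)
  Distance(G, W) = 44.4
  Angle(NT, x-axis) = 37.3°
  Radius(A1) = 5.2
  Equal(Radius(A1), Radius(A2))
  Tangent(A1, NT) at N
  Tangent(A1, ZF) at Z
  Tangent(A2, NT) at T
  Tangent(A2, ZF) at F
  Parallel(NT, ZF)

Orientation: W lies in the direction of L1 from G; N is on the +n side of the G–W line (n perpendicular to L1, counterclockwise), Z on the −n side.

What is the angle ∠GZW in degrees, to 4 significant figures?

83.32°

The slot axis is L1's direction at 37.3°, so u = (cos 37.3°, sin 37.3°) = (0.7955, 0.6060) and n = (−sin 37.3°, cos 37.3°) = (-0.6060, 0.7955). G is at the origin and W lies 44.4 along u from G, so W = 44.4·u = (35.32, 26.91). Tangency of A1 to both parallel lines with radius 5.2 puts N and Z at G ± 5.2·n: N = (-3.151, 4.136), Z = (3.151, -4.136). Then cos ∠GZW = ZG·ZW / (|ZG||ZW|), giving 83.32°.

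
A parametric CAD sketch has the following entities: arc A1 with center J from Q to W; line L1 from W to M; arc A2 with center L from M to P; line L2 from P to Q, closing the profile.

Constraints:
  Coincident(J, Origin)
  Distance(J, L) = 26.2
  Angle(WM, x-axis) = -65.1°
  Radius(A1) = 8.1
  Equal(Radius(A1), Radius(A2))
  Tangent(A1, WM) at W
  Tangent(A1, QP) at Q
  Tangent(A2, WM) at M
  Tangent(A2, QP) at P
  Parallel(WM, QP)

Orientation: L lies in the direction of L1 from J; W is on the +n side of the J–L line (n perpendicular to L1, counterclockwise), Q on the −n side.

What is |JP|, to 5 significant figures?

27.424

The slot axis is L1's direction at -65.1°, so u = (cos -65.1°, sin -65.1°) = (0.42104, -0.90704) and n = (−sin -65.1°, cos -65.1°) = (0.90704, 0.42104). J is at the origin and L lies 26.2 along u from J, so L = 26.2·u = (11.031, -23.765). Tangency of A1 to both parallel lines with radius 8.1 puts W and Q at J ± 8.1·n: W = (7.3471, 3.4104), Q = (-7.3471, -3.4104). Equal radii place M and P the same way about L: M = L + 8.1·n = (18.378, -20.354), P = L − 8.1·n = (3.6841, -27.175). Then |JP| = |P − J| = 27.424.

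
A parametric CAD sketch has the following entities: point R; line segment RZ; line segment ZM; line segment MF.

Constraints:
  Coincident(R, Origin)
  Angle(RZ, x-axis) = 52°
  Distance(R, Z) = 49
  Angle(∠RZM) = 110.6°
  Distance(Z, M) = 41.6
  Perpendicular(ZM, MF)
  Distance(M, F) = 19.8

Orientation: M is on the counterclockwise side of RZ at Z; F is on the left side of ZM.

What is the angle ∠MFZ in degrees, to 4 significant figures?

64.55°

R is at the origin; RZ runs at 52.0° with length 49.0, so Z = 49.0·(cos 52.0°, sin 52.0°) = (30.17, 38.61). ∠RZM = 110.6°, so ZM runs at 52.0° + (180° − 110.6°) = 121.4° from the x-axis; with |ZM| = 41.6, M = Z + 41.6·(cos 121.4°, sin 121.4°) = (8.493, 74.12). The perpendicularity gives MF at right angles to ZM; with |MF| = 19.8 on the left of ZM, F = M + 19.8·(-0.8536, -0.5210) = (-8.407, 63.80). Then cos ∠MFZ = FM·FZ / (|FM||FZ|), giving 64.55°.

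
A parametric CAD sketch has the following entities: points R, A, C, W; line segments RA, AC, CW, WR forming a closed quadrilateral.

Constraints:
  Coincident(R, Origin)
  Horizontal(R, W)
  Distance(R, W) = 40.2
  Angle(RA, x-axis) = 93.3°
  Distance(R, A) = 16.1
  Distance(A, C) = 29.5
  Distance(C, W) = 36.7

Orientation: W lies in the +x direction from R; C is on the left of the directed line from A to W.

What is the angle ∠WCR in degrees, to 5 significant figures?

62.821°

Checks: R = (0.00, 0.00) ✓; |AC| = 29.50 ✓; |CW| = 36.70 ✓.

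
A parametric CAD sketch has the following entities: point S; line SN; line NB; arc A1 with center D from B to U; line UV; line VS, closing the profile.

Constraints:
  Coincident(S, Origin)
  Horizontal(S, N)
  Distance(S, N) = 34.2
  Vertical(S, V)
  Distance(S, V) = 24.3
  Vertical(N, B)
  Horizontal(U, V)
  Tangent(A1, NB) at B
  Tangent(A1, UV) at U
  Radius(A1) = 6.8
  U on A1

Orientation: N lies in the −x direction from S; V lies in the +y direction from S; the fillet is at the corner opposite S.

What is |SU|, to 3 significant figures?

36.6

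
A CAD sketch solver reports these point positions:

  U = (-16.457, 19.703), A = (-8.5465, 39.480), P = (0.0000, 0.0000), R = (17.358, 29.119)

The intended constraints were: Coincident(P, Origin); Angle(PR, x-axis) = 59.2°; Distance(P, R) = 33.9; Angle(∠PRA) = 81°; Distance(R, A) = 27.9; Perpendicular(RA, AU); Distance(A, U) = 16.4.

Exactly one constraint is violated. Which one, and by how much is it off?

Distance(A, U) = 16.4 — off by 4.90.

P = (0.00, 0.00) ✓; PR at 59.20° ✓; |PR| = 33.90 ✓; ∠PRA = 81.00° ✓; |RA| = 27.90 ✓; ∠(RA, AU) = 90.00° ✓; |AU| = 21.30 ✗.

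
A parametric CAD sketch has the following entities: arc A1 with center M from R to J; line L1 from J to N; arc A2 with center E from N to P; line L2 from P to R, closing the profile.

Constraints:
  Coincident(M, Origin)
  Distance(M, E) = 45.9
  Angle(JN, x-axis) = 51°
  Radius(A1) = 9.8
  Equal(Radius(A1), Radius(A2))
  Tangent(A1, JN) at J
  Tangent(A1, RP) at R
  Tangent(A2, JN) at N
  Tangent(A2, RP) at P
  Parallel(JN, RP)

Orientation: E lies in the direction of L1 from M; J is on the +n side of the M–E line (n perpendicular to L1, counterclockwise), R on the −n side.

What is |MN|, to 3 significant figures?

46.9

Tangency of A1 to both parallel lines with radius 9.8 puts J and R at M ± 9.8·n: J = (-7.62, 6.17), R = (7.62, -6.17). Equal radii place N and P the same way about E: N = E + 9.8·n = (21.3, 41.8), P = E − 9.8·n = (36.5, 29.5). Then |MN| = |N − M| = 46.9.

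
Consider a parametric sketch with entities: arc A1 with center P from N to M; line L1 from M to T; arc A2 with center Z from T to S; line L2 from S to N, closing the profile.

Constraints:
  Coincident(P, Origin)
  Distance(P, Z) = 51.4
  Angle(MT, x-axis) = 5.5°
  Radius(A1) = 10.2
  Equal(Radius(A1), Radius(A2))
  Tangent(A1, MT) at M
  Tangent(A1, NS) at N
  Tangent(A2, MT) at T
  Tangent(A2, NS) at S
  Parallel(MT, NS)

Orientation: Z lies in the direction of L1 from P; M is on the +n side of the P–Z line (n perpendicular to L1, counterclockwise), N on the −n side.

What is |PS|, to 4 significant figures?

52.40

The slot axis is L1's direction at 5.5°, so u = (cos 5.5°, sin 5.5°) = (0.9954, 0.09585) and n = (−sin 5.5°, cos 5.5°) = (-0.09585, 0.9954). P is at the origin and Z lies 51.4 along u from P, so Z = 51.4·u = (51.16, 4.926). Tangency of A1 to both parallel lines with radius 10.2 puts M and N at P ± 10.2·n: M = (-0.9776, 10.15), N = (0.9776, -10.15). Equal radii place T and S the same way about Z: T = Z + 10.2·n = (50.19, 15.08), S = Z − 10.2·n = (52.14, -5.227). Then |PS| = |S − P| = 52.40.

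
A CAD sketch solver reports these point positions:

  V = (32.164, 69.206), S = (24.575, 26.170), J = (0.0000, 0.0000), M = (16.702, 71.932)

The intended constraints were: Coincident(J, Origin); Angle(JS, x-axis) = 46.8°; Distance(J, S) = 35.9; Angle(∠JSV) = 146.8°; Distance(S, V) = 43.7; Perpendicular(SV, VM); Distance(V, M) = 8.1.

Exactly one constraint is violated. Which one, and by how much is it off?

Distance(V, M) = 8.1 — off by 7.60.

J = (0.00, 0.00) ✓; JS at 46.80° ✓; |JS| = 35.90 ✓; ∠JSV = 146.8° ✓; |SV| = 43.70 ✓; ∠(SV, VM) = 90.00° ✓; |VM| = 15.70 ✗.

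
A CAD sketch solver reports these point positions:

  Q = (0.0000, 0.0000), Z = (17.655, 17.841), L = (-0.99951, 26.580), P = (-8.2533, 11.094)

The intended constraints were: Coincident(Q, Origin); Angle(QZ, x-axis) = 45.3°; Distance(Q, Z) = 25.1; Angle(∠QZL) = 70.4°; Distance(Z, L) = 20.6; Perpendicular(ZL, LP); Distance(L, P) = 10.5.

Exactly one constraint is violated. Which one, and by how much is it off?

Distance(L, P) = 10.5 — off by 6.60.

Q = (0.00, 0.00) ✓; QZ at 45.30° ✓; |QZ| = 25.10 ✓; ∠QZL = 70.40° ✓; |ZL| = 20.60 ✓; ∠(ZL, LP) = 90.00° ✓; |LP| = 17.10 ✗.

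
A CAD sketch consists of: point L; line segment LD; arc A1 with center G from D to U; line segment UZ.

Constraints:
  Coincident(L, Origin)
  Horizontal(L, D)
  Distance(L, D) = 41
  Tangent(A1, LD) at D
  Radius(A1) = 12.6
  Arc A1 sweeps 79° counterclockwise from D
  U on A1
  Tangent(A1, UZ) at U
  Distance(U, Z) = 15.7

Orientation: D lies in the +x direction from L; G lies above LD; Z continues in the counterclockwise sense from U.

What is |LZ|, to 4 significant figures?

61.91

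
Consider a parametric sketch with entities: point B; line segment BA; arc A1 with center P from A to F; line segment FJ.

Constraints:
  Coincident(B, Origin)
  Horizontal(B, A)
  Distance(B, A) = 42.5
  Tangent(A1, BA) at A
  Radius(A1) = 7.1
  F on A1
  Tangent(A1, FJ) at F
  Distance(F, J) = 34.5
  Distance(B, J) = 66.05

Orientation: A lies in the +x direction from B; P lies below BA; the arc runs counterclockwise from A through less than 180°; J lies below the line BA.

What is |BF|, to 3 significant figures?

37.6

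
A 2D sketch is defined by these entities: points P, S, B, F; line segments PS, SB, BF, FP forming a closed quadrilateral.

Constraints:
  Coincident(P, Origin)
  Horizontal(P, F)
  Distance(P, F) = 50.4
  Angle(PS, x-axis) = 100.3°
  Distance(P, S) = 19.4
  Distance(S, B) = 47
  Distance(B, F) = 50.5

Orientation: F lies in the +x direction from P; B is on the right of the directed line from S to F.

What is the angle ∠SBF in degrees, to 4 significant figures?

71.67°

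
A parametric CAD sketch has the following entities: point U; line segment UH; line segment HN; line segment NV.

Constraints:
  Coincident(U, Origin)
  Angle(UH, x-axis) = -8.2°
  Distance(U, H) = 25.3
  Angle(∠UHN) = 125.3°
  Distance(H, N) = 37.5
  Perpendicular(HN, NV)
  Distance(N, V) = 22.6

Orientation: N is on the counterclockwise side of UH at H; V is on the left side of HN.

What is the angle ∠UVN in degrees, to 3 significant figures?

87.9°

U is at the origin; UH runs at -8.2° with length 25.3, so H = 25.3·(cos -8.2°, sin -8.2°) = (25.0, -3.61). ∠UHN = 125.3°, so HN runs at -8.2° + (180° − 125.3°) = 46.5° from the x-axis; with |HN| = 37.5, N = H + 37.5·(cos 46.5°, sin 46.5°) = (50.9, 23.6). The perpendicularity gives NV at right angles to HN; with |NV| = 22.6 on the left of HN, V = N + 22.6·(-0.725, 0.688) = (34.5, 39.1). Then cos ∠UVN = VU·VN / (|VU||VN|), giving 87.9°.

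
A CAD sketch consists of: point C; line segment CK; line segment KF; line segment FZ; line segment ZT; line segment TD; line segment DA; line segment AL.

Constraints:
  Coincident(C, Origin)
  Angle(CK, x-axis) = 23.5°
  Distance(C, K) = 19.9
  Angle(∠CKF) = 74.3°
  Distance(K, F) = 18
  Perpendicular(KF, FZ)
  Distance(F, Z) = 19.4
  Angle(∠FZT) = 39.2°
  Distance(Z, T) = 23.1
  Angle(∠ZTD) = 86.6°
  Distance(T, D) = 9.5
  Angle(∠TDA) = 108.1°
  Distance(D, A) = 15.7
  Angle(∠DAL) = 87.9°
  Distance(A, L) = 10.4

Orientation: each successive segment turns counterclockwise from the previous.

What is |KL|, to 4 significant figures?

21.91

∠TDA = 108.1° gives DA at 165.3° from the x-axis; with |DA| = 15.7, A = (-0.8105, 23.09). ∠DAL = 87.9° gives AL at -102.6° from the x-axis; with |AL| = 10.4, L = (-3.079, 12.94). Then |KL| = |L − K| = 21.91.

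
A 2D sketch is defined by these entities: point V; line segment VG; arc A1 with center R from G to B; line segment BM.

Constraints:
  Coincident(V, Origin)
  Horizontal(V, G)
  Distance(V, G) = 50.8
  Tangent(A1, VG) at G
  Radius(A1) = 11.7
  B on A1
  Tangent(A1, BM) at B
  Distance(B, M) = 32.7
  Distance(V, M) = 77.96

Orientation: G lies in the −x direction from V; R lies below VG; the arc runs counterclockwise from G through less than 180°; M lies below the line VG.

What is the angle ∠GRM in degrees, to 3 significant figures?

156°

Checks: |RB| = 11.70 ✓; ∠(RB, BM) = 90.00° ✓; |BM| = 32.70 ✓; |VM| = 77.96 ✓.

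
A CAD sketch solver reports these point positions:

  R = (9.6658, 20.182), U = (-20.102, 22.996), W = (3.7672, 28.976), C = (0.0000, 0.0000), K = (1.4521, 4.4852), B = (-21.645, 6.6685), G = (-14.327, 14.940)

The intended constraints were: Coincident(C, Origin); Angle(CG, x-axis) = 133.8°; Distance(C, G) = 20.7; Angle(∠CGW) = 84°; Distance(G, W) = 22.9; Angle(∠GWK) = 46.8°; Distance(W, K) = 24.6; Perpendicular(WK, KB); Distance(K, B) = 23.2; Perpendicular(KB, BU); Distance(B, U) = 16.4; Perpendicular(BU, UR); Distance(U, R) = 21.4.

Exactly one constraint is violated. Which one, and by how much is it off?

Distance(U, R) = 21.4 — off by 8.50.

C = (0.00, 0.00) ✓; CG at 133.8° ✓; |CG| = 20.70 ✓; ∠CGW = 84.00° ✓; |GW| = 22.90 ✓; ∠GWK = 46.80° ✓; |WK| = 24.60 ✓; ∠(WK, KB) = 90.00° ✓; |KB| = 23.20 ✓; ∠(KB, BU) = 90.00° ✓; |BU| = 16.40 ✓; ∠(BU, UR) = 90.00° ✓; |UR| = 29.90 ✗.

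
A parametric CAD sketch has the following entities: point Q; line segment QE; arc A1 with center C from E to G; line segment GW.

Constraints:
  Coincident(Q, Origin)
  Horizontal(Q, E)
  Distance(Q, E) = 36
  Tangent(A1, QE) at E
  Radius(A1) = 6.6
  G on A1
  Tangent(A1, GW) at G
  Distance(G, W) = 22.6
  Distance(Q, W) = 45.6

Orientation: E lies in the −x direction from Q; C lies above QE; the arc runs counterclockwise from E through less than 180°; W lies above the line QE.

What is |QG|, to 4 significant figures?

30.60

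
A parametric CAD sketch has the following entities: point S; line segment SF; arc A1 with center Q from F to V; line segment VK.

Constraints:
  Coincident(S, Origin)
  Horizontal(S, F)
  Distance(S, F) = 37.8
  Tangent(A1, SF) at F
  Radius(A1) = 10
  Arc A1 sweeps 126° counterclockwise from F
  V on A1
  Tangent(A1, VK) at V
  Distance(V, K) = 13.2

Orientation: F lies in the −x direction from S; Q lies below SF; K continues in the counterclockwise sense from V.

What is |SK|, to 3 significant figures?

46.5

S is at the origin; SF is horizontal with |SF| = 37.8 and F on the −x side, so F = (-37.8, 0.00). A1 meets SF tangentially, so QF is at right angles to SF, so Q = F + (0, -10) = (-37.8, -10.0). On A1, F sits at bearing 90° from Q; a 126° counterclockwise sweep puts V at bearing 216°, so V = Q + 10.0·(cos 216°, sin 216°) = (-45.9, -15.9). The tangent condition forces QV to be normal to VK, so VK runs along (−sin 216°, cos 216°); with |VK| = 13.2, K = (-38.1, -26.6). Then |SK| = |K − S| = 46.5.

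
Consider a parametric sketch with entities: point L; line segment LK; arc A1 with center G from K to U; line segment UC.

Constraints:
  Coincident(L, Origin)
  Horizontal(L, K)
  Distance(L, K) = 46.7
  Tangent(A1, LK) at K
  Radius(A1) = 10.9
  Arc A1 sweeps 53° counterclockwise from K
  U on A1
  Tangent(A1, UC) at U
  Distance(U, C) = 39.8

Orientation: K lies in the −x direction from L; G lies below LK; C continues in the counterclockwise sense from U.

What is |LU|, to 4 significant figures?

55.57

L is at the origin; LK is horizontal with |LK| = 46.7 and K on the −x side, so K = (-46.70, 0.000). The tangent condition forces GK to be normal to LK, so G = K + (0, -10.9) = (-46.70, -10.90). On A1, K sits at bearing 90° from G; a 53° counterclockwise sweep puts U at bearing 143°, so U = G + 10.9·(cos 143°, sin 143°) = (-55.41, -4.340). Then |LU| = |U − L| = 55.57.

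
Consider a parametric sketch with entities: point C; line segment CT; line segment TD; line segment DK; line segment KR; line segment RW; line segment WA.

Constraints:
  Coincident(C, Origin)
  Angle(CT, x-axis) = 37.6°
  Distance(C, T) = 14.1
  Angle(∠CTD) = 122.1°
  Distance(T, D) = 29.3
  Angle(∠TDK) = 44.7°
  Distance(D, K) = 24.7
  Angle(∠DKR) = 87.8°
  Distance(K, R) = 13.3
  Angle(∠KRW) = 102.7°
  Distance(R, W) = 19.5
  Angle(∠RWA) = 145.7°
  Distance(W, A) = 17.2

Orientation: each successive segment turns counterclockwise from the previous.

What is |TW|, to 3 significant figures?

16.3

C is at the origin; CT runs at 37.6° with length 14.1, so T = (11.2, 8.60). ∠CTD = 122.1° gives TD at 95.5° from the x-axis; with |TD| = 29.3, D = (8.36, 37.8). ∠TDK = 44.7° gives DK at -129° from the x-axis; with |DK| = 24.7, K = (-7.25, 18.6). ∠DKR = 87.8° gives KR at -37.0° from the x-axis; with |KR| = 13.3, R = (3.37, 10.6). ∠KRW = 102.7° gives RW at 40.3° from the x-axis; with |RW| = 19.5, W = (18.2, 23.2). Then |TW| = |W − T| = 16.3.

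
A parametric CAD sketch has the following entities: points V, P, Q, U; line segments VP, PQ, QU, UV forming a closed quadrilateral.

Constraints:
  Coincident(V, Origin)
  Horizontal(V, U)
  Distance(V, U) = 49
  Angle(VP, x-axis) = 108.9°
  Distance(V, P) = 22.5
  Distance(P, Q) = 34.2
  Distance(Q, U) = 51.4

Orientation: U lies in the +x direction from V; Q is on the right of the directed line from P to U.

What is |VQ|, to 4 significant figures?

12.34

V is at the origin; V and U share the same y with |VU| = 49.0 and U in +x, so U = (49.0, 0). VP runs at 108.9° with |VP| = 22.5, so P = (-7.288, 21.29). Q is determined by |PQ| = 34.2 and |QU| = 51.4 together: it lies at the intersection of circle(P, 34.2) and circle(U, 51.4). With |PU| = 60.18, the foot of the radical line on PU is 17.86 from P and the perpendicular offset is √(34.2² − 17.86²) = 29.17. Taking the right-of-PU solution: Q = (-0.9037, -12.31).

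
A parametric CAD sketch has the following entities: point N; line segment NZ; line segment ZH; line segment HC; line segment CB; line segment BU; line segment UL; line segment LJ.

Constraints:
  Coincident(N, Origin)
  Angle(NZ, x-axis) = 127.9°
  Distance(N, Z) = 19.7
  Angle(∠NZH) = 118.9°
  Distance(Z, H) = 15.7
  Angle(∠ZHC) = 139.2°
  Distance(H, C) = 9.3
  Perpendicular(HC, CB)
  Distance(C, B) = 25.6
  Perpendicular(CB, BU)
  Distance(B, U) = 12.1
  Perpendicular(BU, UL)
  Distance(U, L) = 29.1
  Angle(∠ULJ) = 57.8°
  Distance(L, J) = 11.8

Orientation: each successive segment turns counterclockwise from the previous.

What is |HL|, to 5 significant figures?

4.4822

N is at the origin; NZ runs at 127.9° with length 19.7, so Z = (-12.101, 15.545). ∠NZH = 118.9° gives ZH at -171.00° from the x-axis; with |ZH| = 15.7, H = (-27.608, 13.089). ∠ZHC = 139.2° gives HC at -130.20° from the x-axis; with |HC| = 9.3, C = (-33.611, 5.9856). HC is perpendicular to CB, so CB runs at -40.200°; with |CB| = 25.6, B = (-14.058, -10.538). The perpendicularity gives BU at right angles to CB, so BU runs at 49.800°; with |BU| = 12.1, U = (-6.2477, -1.2962). The perpendicularity gives UL at right angles to BU, so UL runs at 139.80°; with |UL| = 29.1, L = (-28.474, 17.487). Then |HL| = |L − H| = 4.4822.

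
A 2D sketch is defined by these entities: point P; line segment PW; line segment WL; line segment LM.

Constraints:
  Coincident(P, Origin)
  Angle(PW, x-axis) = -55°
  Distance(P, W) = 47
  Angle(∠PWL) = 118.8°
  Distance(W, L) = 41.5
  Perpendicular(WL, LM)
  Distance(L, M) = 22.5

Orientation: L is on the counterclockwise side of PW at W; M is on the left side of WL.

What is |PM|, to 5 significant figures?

66.809

P is at the origin; PW runs at -55.0° with length 47.0, so W = 47.0·(cos -55.0°, sin -55.0°) = (26.958, -38.500). ∠PWL = 118.8°, so WL runs at -55.0° + (180° − 118.8°) = 6.2000° from the x-axis; with |WL| = 41.5, L = W + 41.5·(cos 6.2000°, sin 6.2000°) = (68.215, -34.018). WL is perpendicular to LM; with |LM| = 22.5 on the left of WL, M = L + 22.5·(-0.10800, 0.99415) = (65.785, -11.650). Then |PM| = |M − P| = 66.809.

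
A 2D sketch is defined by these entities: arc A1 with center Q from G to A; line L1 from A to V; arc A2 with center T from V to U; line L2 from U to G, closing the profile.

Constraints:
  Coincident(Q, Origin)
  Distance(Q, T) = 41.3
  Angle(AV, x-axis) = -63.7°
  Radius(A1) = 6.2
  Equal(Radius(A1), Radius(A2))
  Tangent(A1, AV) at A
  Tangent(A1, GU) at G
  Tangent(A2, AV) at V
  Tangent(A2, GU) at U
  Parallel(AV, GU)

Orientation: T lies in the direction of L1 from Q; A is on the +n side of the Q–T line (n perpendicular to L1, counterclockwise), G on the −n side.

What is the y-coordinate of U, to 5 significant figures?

-39.772

The slot axis is L1's direction at -63.7°, so u = (cos -63.7°, sin -63.7°) = (0.44307, -0.89649) and n = (−sin -63.7°, cos -63.7°) = (0.89649, 0.44307). Q is at the origin and T lies 41.3 along u from Q, so T = 41.3·u = (18.299, -37.025). Tangency of A1 to both parallel lines with radius 6.2 puts A and G at Q ± 6.2·n: A = (5.5582, 2.7470), G = (-5.5582, -2.7470). Equal radii place V and U the same way about T: V = T + 6.2·n = (23.857, -34.278), U = T − 6.2·n = (12.741, -39.772). So U.y = -39.772.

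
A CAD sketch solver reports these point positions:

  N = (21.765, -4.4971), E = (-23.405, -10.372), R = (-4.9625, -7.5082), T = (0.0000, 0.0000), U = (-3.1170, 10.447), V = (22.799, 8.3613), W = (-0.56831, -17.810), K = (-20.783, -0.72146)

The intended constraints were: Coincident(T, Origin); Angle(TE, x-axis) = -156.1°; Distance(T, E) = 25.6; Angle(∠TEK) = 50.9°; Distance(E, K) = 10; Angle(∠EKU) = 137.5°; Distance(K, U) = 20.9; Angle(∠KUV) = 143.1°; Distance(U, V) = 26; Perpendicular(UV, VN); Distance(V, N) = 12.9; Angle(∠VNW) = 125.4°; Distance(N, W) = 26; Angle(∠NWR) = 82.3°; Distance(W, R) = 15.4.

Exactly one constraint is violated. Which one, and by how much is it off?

Distance(W, R) = 15.4 — off by 4.20.

T = (0.00, 0.00) ✓; TE at -156.1° ✓; |TE| = 25.60 ✓; ∠TEK = 50.90° ✓; |EK| = 10.00 ✓; ∠EKU = 137.5° ✓; |KU| = 20.90 ✓; ∠KUV = 143.1° ✓; |UV| = 26.00 ✓; ∠(UV, VN) = 90.00° ✓; |VN| = 12.90 ✓; ∠VNW = 125.4° ✓; |NW| = 26.00 ✓; ∠NWR = 82.30° ✓; |WR| = 11.20 ✗.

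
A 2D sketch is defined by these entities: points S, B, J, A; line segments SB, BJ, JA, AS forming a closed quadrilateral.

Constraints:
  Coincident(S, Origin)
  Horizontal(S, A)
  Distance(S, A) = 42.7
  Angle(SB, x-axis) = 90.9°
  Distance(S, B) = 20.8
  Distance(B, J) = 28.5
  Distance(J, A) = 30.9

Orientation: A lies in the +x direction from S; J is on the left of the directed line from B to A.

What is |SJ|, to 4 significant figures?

38.48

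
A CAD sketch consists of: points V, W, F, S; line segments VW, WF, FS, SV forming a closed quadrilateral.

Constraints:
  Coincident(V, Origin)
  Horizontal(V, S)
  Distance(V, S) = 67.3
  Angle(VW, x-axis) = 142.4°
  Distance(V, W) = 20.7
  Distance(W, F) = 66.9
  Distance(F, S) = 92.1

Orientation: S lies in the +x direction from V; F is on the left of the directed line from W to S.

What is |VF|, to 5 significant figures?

74.290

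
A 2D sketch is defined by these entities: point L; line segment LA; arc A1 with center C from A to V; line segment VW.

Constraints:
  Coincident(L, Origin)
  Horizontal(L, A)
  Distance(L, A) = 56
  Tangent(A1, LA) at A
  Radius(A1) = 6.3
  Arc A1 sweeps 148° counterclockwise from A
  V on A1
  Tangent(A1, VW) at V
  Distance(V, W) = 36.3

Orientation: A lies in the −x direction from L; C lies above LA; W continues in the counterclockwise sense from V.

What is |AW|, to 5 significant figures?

41.313

L is at the origin; L and A share the same y with |LA| = 56.0 and A on the −x side, so A = (-56.000, 0.0000). Since A1 is tangent to LA there, CA ⟂ LA, so C = A + (0, 6.3) = (-56.000, 6.3000). On A1, A sits at bearing -90° from C; a 148° counterclockwise sweep puts V at bearing 58°, so V = C + 6.3·(cos 58°, sin 58°) = (-52.662, 11.643). The tangent condition forces CV to be normal to VW, so VW runs along (−sin 58°, cos 58°); with |VW| = 36.3, W = (-83.446, 30.879). Then |AW| = |W − A| = 41.313.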